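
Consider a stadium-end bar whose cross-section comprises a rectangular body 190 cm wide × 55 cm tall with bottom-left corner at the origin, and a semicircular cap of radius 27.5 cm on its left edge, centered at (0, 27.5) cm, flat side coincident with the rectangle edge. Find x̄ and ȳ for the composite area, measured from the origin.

x̄ = 84.11 cm, ȳ = 27.50 cm

Part | A | x̄ᵢ | ȳᵢ | A·x̄ᵢ | A·ȳᵢ
rectangular body | 10450.00 | 95.00 | 27.50 | 992750.00 | 287375.00
semicircular end | 1187.91 | -11.67 | 27.50 | -13864.58 | 32667.65
Σ | 11637.91 |  |  | 978885.42 | 320042.65
x̄ = 978885.42 / 11637.91 = 84.11 cm
ȳ = 320042.65 / 11637.91 = 27.50 cm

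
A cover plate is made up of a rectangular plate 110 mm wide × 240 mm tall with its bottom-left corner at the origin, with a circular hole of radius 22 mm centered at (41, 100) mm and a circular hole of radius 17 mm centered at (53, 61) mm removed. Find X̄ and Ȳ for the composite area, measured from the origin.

plate: A = 110 × 240 = 26400.00, centroid at (55.00, 120.00).
hole 1: A = −π·22² = -1520.53, centroid at (41.00, 100.00).
hole 2: A = −π·17² = -907.92, centroid at (53.00, 61.00).
ΣA = 23971.55 mm²
ΣAX̄ = (26400.00)(55.00) + (-1520.53)(41.00) + (-907.92)(53.00) = 1341538.46 mm³
ΣAȲ = (26400.00)(120.00) + (-1520.53)(100.00) + (-907.92)(61.00) = 2960563.78 mm³
X̄ = 1341538.46 / 23971.55 = 55.96 mm
Ȳ = 2960563.78 / 23971.55 = 123.50 mm

X̄ = 55.96 mm, Ȳ = 123.50 mm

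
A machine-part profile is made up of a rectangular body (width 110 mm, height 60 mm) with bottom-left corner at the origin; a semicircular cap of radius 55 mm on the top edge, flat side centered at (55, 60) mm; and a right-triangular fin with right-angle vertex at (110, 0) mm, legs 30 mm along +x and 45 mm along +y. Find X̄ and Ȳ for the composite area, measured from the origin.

X̄ = 58.65 mm, Ȳ = 50.23 mm

Part | A | x̄ᵢ | ȳᵢ | A·x̄ᵢ | A·ȳᵢ
rectangular body | 6600.00 | 55.00 | 30.00 | 363000.00 | 198000.00
semicircular top | 4751.66 | 55.00 | 83.34 | 261341.24 | 396016.20
triangular fin | 675.00 | 120.00 | 15.00 | 81000.00 | 10125.00
Σ | 12026.66 |  |  | 705341.24 | 604141.20
X̄ = 705341.24 / 12026.66 = 58.65 mm
Ȳ = 604141.20 / 12026.66 = 50.23 mm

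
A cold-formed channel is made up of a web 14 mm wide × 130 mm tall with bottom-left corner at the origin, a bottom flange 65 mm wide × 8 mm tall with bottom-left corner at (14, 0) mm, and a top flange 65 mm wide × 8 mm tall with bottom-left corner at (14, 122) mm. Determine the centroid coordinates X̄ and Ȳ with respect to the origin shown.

web: A = 14 × 130 = 1820.00, centroid at (7.00, 65.00).
bottom flange: A = 65 × 8 = 520.00, centroid at (46.50, 4.00).
top flange: A = 65 × 8 = 520.00, centroid at (46.50, 126.00).
ΣA = 2860.00 mm²
ΣAX̄ = (1820.00)(7.00) + (520.00)(46.50) + (520.00)(46.50) = 61100.00 mm³
ΣAȲ = (1820.00)(65.00) + (520.00)(4.00) + (520.00)(126.00) = 185900.00 mm³
X̄ = 61100.00 / 2860.00 = 21.36 mm
Ȳ = 185900.00 / 2860.00 = 65.00 mm

X̄ = 21.36 mm, Ȳ = 65.00 mm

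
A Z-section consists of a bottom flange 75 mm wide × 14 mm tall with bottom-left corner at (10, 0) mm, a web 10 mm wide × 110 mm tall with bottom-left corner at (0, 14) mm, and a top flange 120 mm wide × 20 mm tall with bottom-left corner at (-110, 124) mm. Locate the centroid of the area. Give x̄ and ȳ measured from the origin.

bottom flange: A = 75 × 14 = 1050.00, centroid at (47.50, 7.00).
web: A = 10 × 110 = 1100.00, centroid at (5.00, 69.00).
top flange: A = 120 × 20 = 2400.00, centroid at (-50.00, 134.00).
ΣA = 4550.00 mm², ΣAx̄ = -64625.00 mm³, ΣAȳ = 404850.00 mm³.
x̄ = -64625.00/4550.00 = -14.20 mm; ȳ = 404850.00/4550.00 = 88.98 mm.

x̄ = -14.20 mm, ȳ = 88.98 mm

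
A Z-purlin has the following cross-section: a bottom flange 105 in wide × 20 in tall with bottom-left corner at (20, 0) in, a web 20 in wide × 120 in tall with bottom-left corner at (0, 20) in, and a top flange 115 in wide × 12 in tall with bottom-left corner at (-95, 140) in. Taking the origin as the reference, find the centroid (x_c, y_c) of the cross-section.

x_c = 21.17 in, y_c = 70.49 in

bottom flange: A = 105 × 20 = 2100.00, centroid at (72.50, 10.00).
web: A = 20 × 120 = 2400.00, centroid at (10.00, 80.00).
top flange: A = 115 × 12 = 1380.00, centroid at (-37.50, 146.00).
ΣA = 5880.00 in²
ΣAx_c = (2100.00)(72.50) + (2400.00)(10.00) + (1380.00)(-37.50) = 124500.00 in³
ΣAy_c = (2100.00)(10.00) + (2400.00)(80.00) + (1380.00)(146.00) = 414480.00 in³
x_c = 124500.00 / 5880.00 = 21.17 in
y_c = 414480.00 / 5880.00 = 70.49 in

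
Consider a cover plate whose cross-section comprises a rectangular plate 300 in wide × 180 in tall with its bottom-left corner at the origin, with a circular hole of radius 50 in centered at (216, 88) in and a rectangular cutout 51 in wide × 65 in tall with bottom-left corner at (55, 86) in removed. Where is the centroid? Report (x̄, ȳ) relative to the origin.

x̄ = 143.28 in, ȳ = 88.16 in

plate: A = 300 × 180 = 54000.00, centroid at (150.00, 90.00).
hole 1: A = −π·50² = -7853.98, centroid at (216.00, 88.00).
hole 2: A = −(51 × 65) = -3315.00, centroid at (80.50, 118.50).
ΣA = 42831.02 in², ΣAx̄ = 6136682.47 in³, ΣAȳ = 3776022.12 in³.
x̄ = 6136682.47/42831.02 = 143.28 in; ȳ = 3776022.12/42831.02 = 88.16 in.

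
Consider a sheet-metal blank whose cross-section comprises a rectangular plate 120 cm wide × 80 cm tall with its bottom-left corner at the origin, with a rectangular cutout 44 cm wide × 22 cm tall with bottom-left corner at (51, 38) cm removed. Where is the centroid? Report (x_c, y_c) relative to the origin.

Part | A | x̄ᵢ | ȳᵢ | A·x̄ᵢ | A·ȳᵢ
plate | 9600.00 | 60.00 | 40.00 | 576000.00 | 384000.00
hole | -968.00 | 73.00 | 49.00 | -70664.00 | -47432.00
Σ | 8632.00 |  |  | 505336.00 | 336568.00
x_c = 505336.00 / 8632.00 = 58.54 cm
y_c = 336568.00 / 8632.00 = 38.99 cm

x_c = 58.54 cm, y_c = 38.99 cm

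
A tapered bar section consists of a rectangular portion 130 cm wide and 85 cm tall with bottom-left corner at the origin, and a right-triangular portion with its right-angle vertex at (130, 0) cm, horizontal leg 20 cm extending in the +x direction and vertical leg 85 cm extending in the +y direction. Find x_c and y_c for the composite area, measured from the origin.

Part | A | x̄ᵢ | ȳᵢ | A·x̄ᵢ | A·ȳᵢ
rectangular portion | 11050.00 | 65.00 | 42.50 | 718250.00 | 469625.00
triangular portion | 850.00 | 136.67 | 28.33 | 116166.67 | 24083.33
Σ | 11900.00 |  |  | 834416.67 | 493708.33
x_c = 834416.67 / 11900.00 = 70.12 cm
y_c = 493708.33 / 11900.00 = 41.49 cm

x_c = 70.12 cm, y_c = 41.49 cm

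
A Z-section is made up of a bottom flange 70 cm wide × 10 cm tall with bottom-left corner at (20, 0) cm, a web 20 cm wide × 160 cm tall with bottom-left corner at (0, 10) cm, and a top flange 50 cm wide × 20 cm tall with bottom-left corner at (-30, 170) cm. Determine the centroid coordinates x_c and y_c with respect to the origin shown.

x_c = 13.37 cm, y_c = 96.22 cm

Part | A | x̄ᵢ | ȳᵢ | A·x̄ᵢ | A·ȳᵢ
bottom flange | 700.00 | 55.00 | 5.00 | 38500.00 | 3500.00
web | 3200.00 | 10.00 | 90.00 | 32000.00 | 288000.00
top flange | 1000.00 | -5.00 | 180.00 | -5000.00 | 180000.00
Σ | 4900.00 |  |  | 65500.00 | 471500.00
x_c = 65500.00 / 4900.00 = 13.37 cm
y_c = 471500.00 / 4900.00 = 96.22 cm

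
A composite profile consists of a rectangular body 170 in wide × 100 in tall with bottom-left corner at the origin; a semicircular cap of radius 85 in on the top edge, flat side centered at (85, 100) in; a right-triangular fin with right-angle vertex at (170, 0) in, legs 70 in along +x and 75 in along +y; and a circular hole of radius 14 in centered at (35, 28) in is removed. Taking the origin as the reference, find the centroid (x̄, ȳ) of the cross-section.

Part | A | x̄ᵢ | ȳᵢ | A·x̄ᵢ | A·ȳᵢ
rectangular body | 17000.00 | 85.00 | 50.00 | 1445000.00 | 850000.00
semicircular top | 11349.00 | 85.00 | 136.08 | 964665.29 | 1544317.01
triangular fin | 2625.00 | 193.33 | 25.00 | 507500.00 | 65625.00
hole | -615.75 | 35.00 | 28.00 | -21551.33 | -17241.06
Σ | 30358.25 |  |  | 2895613.97 | 2442700.95
x̄ = 2895613.97 / 30358.25 = 95.38 in
ȳ = 2442700.95 / 30358.25 = 80.46 in

x̄ = 95.38 in, ȳ = 80.46 in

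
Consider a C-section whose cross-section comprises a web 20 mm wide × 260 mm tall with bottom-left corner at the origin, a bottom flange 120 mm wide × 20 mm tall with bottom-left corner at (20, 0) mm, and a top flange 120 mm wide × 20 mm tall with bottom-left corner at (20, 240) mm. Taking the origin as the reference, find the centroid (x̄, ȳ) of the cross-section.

x̄ = 43.60 mm, ȳ = 130.00 mm

web: A = 20 × 260 = 5200.00, centroid at (10.00, 130.00).
bottom flange: A = 120 × 20 = 2400.00, centroid at (80.00, 10.00).
top flange: A = 120 × 20 = 2400.00, centroid at (80.00, 250.00).
ΣA = 10000.00 mm², ΣAx̄ = 436000.00 mm³, ΣAȳ = 1300000.00 mm³.
x̄ = 436000.00/10000.00 = 43.60 mm; ȳ = 1300000.00/10000.00 = 130.00 mm.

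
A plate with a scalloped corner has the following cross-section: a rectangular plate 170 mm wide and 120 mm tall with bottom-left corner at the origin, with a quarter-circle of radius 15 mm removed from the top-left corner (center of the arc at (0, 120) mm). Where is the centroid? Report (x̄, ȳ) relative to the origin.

plate: A = 170 × 120 = 20400.00, centroid at (85.00, 60.00).
removed quarter-circle: A = −¼π·15² = -176.71, centroid at (6.37, 113.63).
ΣA = 20223.29 mm²
ΣAx̄ = (20400.00)(85.00) + (-176.71)(6.37) = 1732875.00 mm³
ΣAȳ = (20400.00)(60.00) + (-176.71)(113.63) = 1203919.25 mm³
x̄ = 1732875.00 / 20223.29 = 85.69 mm
ȳ = 1203919.25 / 20223.29 = 59.53 mm

x̄ = 85.69 mm, ȳ = 59.53 mm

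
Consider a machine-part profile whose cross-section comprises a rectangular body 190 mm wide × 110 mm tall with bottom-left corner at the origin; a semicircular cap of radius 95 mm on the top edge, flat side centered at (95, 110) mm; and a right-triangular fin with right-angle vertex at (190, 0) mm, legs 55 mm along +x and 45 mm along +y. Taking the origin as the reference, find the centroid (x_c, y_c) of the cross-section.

x_c = 98.86 mm, y_c = 90.85 mm

Part | A | x̄ᵢ | ȳᵢ | A·x̄ᵢ | A·ȳᵢ
rectangular body | 20900.00 | 95.00 | 55.00 | 1985500.00 | 1149500.00
semicircular top | 14176.44 | 95.00 | 150.32 | 1346761.50 | 2130991.39
triangular fin | 1237.50 | 208.33 | 15.00 | 257812.50 | 18562.50
Σ | 36313.94 |  |  | 3590074.00 | 3299053.89
x_c = 3590074.00 / 36313.94 = 98.86 mm
y_c = 3299053.89 / 36313.94 = 90.85 mm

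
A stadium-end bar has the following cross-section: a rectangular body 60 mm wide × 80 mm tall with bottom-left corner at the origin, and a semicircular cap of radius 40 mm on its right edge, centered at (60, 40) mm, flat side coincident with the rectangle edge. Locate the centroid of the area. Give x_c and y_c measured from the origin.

x_c = 46.14 mm, y_c = 40.00 mm

Part | A | x̄ᵢ | ȳᵢ | A·x̄ᵢ | A·ȳᵢ
rectangular body | 4800.00 | 30.00 | 40.00 | 144000.00 | 192000.00
semicircular end | 2513.27 | 76.98 | 40.00 | 193463.11 | 100530.96
Σ | 7313.27 |  |  | 337463.11 | 292530.96
x_c = 337463.11 / 7313.27 = 46.14 mm
y_c = 292530.96 / 7313.27 = 40.00 mm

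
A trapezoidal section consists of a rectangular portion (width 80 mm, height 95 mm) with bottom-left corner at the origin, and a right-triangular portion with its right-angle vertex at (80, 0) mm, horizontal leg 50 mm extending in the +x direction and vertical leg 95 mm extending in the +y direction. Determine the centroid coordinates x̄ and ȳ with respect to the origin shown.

x̄ = 53.49 mm, ȳ = 43.73 mm

rectangular portion: A = 80 × 95 = 7600.00, centroid at (40.00, 47.50).
triangular portion: A = ½·50·95 = 2375.00, centroid at (96.67, 31.67).
ΣA = 9975.00 mm²
ΣAx̄ = (7600.00)(40.00) + (2375.00)(96.67) = 533583.33 mm³
ΣAȳ = (7600.00)(47.50) + (2375.00)(31.67) = 436208.33 mm³
x̄ = 533583.33 / 9975.00 = 53.49 mm
ȳ = 436208.33 / 9975.00 = 43.73 mm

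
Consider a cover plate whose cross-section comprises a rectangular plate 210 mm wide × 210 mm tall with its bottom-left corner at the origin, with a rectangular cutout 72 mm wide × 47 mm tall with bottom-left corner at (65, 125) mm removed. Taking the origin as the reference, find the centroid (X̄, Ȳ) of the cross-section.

Part | A | x̄ᵢ | ȳᵢ | A·x̄ᵢ | A·ȳᵢ
plate | 44100.00 | 105.00 | 105.00 | 4630500.00 | 4630500.00
hole | -3384.00 | 101.00 | 148.50 | -341784.00 | -502524.00
Σ | 40716.00 |  |  | 4288716.00 | 4127976.00
X̄ = 4288716.00 / 40716.00 = 105.33 mm
Ȳ = 4127976.00 / 40716.00 = 101.38 mm

X̄ = 105.33 mm, Ȳ = 101.38 mm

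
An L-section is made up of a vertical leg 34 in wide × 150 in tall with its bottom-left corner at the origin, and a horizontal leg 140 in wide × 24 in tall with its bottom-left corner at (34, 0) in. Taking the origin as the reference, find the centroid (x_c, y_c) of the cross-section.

vertical leg: A = 34 × 150 = 5100.00, centroid at (17.00, 75.00).
horizontal leg: A = 140 × 24 = 3360.00, centroid at (104.00, 12.00).
ΣA = 8460.00 in²
ΣAx_c = (5100.00)(17.00) + (3360.00)(104.00) = 436140.00 in³
ΣAy_c = (5100.00)(75.00) + (3360.00)(12.00) = 422820.00 in³
x_c = 436140.00 / 8460.00 = 51.55 in
y_c = 422820.00 / 8460.00 = 49.98 in

x_c = 51.55 in, y_c = 49.98 in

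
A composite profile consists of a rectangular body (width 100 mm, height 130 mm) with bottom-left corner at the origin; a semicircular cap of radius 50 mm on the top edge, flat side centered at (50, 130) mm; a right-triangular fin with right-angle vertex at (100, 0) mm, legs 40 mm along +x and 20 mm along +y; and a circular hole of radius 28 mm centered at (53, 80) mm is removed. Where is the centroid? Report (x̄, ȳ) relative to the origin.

rectangular body: A = 100 × 130 = 13000.00, centroid at (50.00, 65.00).
semicircular top: A = ½π·50² = 3926.99, centroid at (50.00, 151.22).
triangular fin: A = ½·40·20 = 400.00, centroid at (113.33, 6.67).
hole: A = −π·28² = -2463.01, centroid at (53.00, 80.00).
ΣA = 14863.98 mm², ΣAx̄ = 761143.42 mm³, ΣAȳ = 1244468.11 mm³.
x̄ = 761143.42/14863.98 = 51.21 mm; ȳ = 1244468.11/14863.98 = 83.72 mm.

x̄ = 51.21 mm, ȳ = 83.72 mm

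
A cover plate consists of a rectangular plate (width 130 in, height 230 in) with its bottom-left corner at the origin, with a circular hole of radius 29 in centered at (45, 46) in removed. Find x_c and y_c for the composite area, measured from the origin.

x_c = 66.94 in, y_c = 121.69 in

Part | A | x̄ᵢ | ȳᵢ | A·x̄ᵢ | A·ȳᵢ
plate | 29900.00 | 65.00 | 115.00 | 1943500.00 | 3438500.00
hole | -2642.08 | 45.00 | 46.00 | -118893.57 | -121535.65
Σ | 27257.92 |  |  | 1824606.43 | 3316964.35
x_c = 1824606.43 / 27257.92 = 66.94 in
y_c = 3316964.35 / 27257.92 = 121.69 in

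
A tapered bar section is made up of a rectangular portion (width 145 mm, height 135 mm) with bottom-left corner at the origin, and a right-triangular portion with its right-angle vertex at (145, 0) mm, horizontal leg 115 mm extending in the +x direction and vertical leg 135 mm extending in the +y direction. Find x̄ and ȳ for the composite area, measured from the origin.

x̄ = 103.97 mm, ȳ = 61.11 mm

Part | A | x̄ᵢ | ȳᵢ | A·x̄ᵢ | A·ȳᵢ
rectangular portion | 19575.00 | 72.50 | 67.50 | 1419187.50 | 1321312.50
triangular portion | 7762.50 | 183.33 | 45.00 | 1423125.00 | 349312.50
Σ | 27337.50 |  |  | 2842312.50 | 1670625.00
x̄ = 2842312.50 / 27337.50 = 103.97 mm
ȳ = 1670625.00 / 27337.50 = 61.11 mm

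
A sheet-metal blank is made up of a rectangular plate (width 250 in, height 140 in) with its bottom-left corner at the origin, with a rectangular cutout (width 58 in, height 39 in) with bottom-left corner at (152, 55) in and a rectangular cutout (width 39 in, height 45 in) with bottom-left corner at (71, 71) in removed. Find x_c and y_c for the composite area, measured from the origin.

plate: A = 250 × 140 = 35000.00, centroid at (125.00, 70.00).
hole 1: A = −(58 × 39) = -2262.00, centroid at (181.00, 74.50).
hole 2: A = −(39 × 45) = -1755.00, centroid at (90.50, 93.50).
ΣA = 30983.00 in²
ΣAx_c = (35000.00)(125.00) + (-2262.00)(181.00) + (-1755.00)(90.50) = 3806750.50 in³
ΣAy_c = (35000.00)(70.00) + (-2262.00)(74.50) + (-1755.00)(93.50) = 2117388.50 in³
x_c = 3806750.50 / 30983.00 = 122.87 in
y_c = 2117388.50 / 30983.00 = 68.34 in

x_c = 122.87 in, y_c = 68.34 in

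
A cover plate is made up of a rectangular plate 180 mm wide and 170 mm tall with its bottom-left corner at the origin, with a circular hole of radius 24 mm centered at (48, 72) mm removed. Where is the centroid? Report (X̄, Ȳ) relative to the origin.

plate: A = 180 × 170 = 30600.00, centroid at (90.00, 85.00).
hole: A = −π·24² = -1809.56, centroid at (48.00, 72.00).
ΣA = 28790.44 mm², ΣAX̄ = 2667141.25 mm³, ΣAȲ = 2470711.87 mm³.
X̄ = 2667141.25/28790.44 = 92.64 mm; Ȳ = 2470711.87/28790.44 = 85.82 mm.

X̄ = 92.64 mm, Ȳ = 85.82 mm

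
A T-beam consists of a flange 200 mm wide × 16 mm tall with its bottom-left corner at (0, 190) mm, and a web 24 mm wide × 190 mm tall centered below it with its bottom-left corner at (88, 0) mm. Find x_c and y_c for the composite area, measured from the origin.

x_c = 100.00 mm, y_c = 137.47 mm

web: A = 24 × 190 = 4560.00, centroid at (100.00, 95.00).
flange: A = 200 × 16 = 3200.00, centroid at (100.00, 198.00).
ΣA = 7760.00 mm², ΣAx_c = 776000.00 mm³, ΣAy_c = 1066800.00 mm³.
x_c = 776000.00/7760.00 = 100.00 mm; y_c = 1066800.00/7760.00 = 137.47 mm.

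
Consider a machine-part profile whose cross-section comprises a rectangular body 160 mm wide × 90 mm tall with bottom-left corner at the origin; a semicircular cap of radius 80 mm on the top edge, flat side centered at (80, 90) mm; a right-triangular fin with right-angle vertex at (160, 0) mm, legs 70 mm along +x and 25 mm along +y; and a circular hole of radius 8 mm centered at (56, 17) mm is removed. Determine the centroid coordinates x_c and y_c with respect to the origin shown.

x_c = 83.79 mm, y_c = 75.54 mm

Part | A | x̄ᵢ | ȳᵢ | A·x̄ᵢ | A·ȳᵢ
rectangular body | 14400.00 | 80.00 | 45.00 | 1152000.00 | 648000.00
semicircular top | 10053.10 | 80.00 | 123.95 | 804247.72 | 1246112.02
triangular fin | 875.00 | 183.33 | 8.33 | 160416.67 | 7291.67
hole | -201.06 | 56.00 | 17.00 | -11259.47 | -3418.05
Σ | 25127.03 |  |  | 2105404.92 | 1897985.63
x_c = 2105404.92 / 25127.03 = 83.79 mm
y_c = 1897985.63 / 25127.03 = 75.54 mm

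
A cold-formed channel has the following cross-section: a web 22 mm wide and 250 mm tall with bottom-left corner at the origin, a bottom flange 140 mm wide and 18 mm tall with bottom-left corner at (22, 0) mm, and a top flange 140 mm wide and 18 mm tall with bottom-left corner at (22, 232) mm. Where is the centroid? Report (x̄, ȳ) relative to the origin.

x̄ = 49.73 mm, ȳ = 125.00 mm

web: A = 22 × 250 = 5500.00, centroid at (11.00, 125.00).
bottom flange: A = 140 × 18 = 2520.00, centroid at (92.00, 9.00).
top flange: A = 140 × 18 = 2520.00, centroid at (92.00, 241.00).
ΣA = 10540.00 mm², ΣAx̄ = 524180.00 mm³, ΣAȳ = 1317500.00 mm³.
x̄ = 524180.00/10540.00 = 49.73 mm; ȳ = 1317500.00/10540.00 = 125.00 mm.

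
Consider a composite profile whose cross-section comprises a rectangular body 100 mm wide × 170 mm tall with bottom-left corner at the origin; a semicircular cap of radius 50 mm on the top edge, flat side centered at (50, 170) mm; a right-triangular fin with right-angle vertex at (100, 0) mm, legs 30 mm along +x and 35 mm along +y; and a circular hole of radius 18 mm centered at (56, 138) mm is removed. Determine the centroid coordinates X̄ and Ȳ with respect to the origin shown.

X̄ = 51.24 mm, Ȳ = 100.89 mm

rectangular body: A = 100 × 170 = 17000.00, centroid at (50.00, 85.00).
semicircular top: A = ½π·50² = 3926.99, centroid at (50.00, 191.22).
triangular fin: A = ½·30·35 = 525.00, centroid at (110.00, 11.67).
hole: A = −π·18² = -1017.88, centroid at (56.00, 138.00).
ΣA = 20434.11 mm², ΣAX̄ = 1047098.48 mm³, ΣAȲ = 2061579.88 mm³.
X̄ = 1047098.48/20434.11 = 51.24 mm; Ȳ = 2061579.88/20434.11 = 100.89 mm.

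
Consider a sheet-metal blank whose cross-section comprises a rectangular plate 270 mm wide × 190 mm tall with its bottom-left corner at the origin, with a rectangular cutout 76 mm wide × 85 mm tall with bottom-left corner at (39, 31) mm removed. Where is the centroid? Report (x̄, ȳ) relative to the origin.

x̄ = 143.36 mm, ȳ = 98.10 mm

plate: A = 270 × 190 = 51300.00, centroid at (135.00, 95.00).
hole: A = −(76 × 85) = -6460.00, centroid at (77.00, 73.50).
ΣA = 44840.00 mm²
ΣAx̄ = (51300.00)(135.00) + (-6460.00)(77.00) = 6428080.00 mm³
ΣAȳ = (51300.00)(95.00) + (-6460.00)(73.50) = 4398690.00 mm³
x̄ = 6428080.00 / 44840.00 = 143.36 mm
ȳ = 4398690.00 / 44840.00 = 98.10 mm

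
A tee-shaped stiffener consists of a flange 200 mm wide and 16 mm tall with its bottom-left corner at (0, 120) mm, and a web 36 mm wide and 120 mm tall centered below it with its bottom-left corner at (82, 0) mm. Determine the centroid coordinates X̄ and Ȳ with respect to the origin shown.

X̄ = 100.00 mm, Ȳ = 88.94 mm

Part | A | x̄ᵢ | ȳᵢ | A·x̄ᵢ | A·ȳᵢ
web | 4320.00 | 100.00 | 60.00 | 432000.00 | 259200.00
flange | 3200.00 | 100.00 | 128.00 | 320000.00 | 409600.00
Σ | 7520.00 |  |  | 752000.00 | 668800.00
X̄ = 752000.00 / 7520.00 = 100.00 mm
Ȳ = 668800.00 / 7520.00 = 88.94 mm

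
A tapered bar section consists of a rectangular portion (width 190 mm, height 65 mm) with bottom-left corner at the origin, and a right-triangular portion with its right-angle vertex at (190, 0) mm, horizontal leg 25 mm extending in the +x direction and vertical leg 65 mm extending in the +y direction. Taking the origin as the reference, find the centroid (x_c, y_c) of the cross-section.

rectangular portion: A = 190 × 65 = 12350.00, centroid at (95.00, 32.50).
triangular portion: A = ½·25·65 = 812.50, centroid at (198.33, 21.67).
ΣA = 13162.50 mm², ΣAx_c = 1334395.83 mm³, ΣAy_c = 418979.17 mm³.
x_c = 1334395.83/13162.50 = 101.38 mm; y_c = 418979.17/13162.50 = 31.83 mm.

x_c = 101.38 mm, y_c = 31.83 mm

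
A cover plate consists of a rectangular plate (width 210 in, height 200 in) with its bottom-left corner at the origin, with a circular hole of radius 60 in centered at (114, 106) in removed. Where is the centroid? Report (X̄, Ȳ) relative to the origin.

Part | A | x̄ᵢ | ȳᵢ | A·x̄ᵢ | A·ȳᵢ
plate | 42000.00 | 105.00 | 100.00 | 4410000.00 | 4200000.00
hole | -11309.73 | 114.00 | 106.00 | -1289309.63 | -1198831.76
Σ | 30690.27 |  |  | 3120690.37 | 3001168.24
X̄ = 3120690.37 / 30690.27 = 101.68 in
Ȳ = 3001168.24 / 30690.27 = 97.79 in

X̄ = 101.68 in, Ȳ = 97.79 in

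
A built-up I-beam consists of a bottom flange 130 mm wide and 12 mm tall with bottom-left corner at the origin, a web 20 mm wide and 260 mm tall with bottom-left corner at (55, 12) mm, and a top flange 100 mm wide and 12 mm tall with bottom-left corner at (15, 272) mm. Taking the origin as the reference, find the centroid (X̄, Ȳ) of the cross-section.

X̄ = 65.00 mm, Ȳ = 135.85 mm

bottom flange: A = 130 × 12 = 1560.00, centroid at (65.00, 6.00).
web: A = 20 × 260 = 5200.00, centroid at (65.00, 142.00).
top flange: A = 100 × 12 = 1200.00, centroid at (65.00, 278.00).
ΣA = 7960.00 mm², ΣAX̄ = 517400.00 mm³, ΣAȲ = 1081360.00 mm³.
X̄ = 517400.00/7960.00 = 65.00 mm; Ȳ = 1081360.00/7960.00 = 135.85 mm.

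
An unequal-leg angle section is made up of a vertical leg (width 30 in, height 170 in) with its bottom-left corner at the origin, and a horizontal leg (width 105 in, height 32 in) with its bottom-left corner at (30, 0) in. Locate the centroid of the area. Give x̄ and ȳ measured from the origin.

vertical leg: A = 30 × 170 = 5100.00, centroid at (15.00, 85.00).
horizontal leg: A = 105 × 32 = 3360.00, centroid at (82.50, 16.00).
ΣA = 8460.00 in², ΣAx̄ = 353700.00 in³, ΣAȳ = 487260.00 in³.
x̄ = 353700.00/8460.00 = 41.81 in; ȳ = 487260.00/8460.00 = 57.60 in.

x̄ = 41.81 in, ȳ = 57.60 in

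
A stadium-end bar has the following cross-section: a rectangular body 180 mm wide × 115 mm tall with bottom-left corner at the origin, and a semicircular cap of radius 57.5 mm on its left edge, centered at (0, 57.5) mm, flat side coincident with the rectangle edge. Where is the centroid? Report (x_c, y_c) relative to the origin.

Part | A | x̄ᵢ | ȳᵢ | A·x̄ᵢ | A·ȳᵢ
rectangular body | 20700.00 | 90.00 | 57.50 | 1863000.00 | 1190250.00
semicircular end | 5193.45 | -24.40 | 57.50 | -126739.58 | 298623.11
Σ | 25893.45 |  |  | 1736260.42 | 1488873.11
x_c = 1736260.42 / 25893.45 = 67.05 mm
y_c = 1488873.11 / 25893.45 = 57.50 mm

x_c = 67.05 mm, y_c = 57.50 mm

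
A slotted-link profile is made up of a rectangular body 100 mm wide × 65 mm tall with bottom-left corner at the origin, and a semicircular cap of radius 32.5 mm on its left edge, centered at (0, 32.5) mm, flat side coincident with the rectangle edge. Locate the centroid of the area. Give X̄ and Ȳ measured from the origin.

rectangular body: A = 100 × 65 = 6500.00, centroid at (50.00, 32.50).
semicircular end: A = ½π·32.5² = 1659.15, centroid at (-13.79, 32.50).
ΣA = 8159.15 mm²
ΣAX̄ = (6500.00)(50.00) + (1659.15)(-13.79) = 302114.58 mm³
ΣAȲ = (6500.00)(32.50) + (1659.15)(32.50) = 265172.49 mm³
X̄ = 302114.58 / 8159.15 = 37.03 mm
Ȳ = 265172.49 / 8159.15 = 32.50 mm

X̄ = 37.03 mm, Ȳ = 32.50 mm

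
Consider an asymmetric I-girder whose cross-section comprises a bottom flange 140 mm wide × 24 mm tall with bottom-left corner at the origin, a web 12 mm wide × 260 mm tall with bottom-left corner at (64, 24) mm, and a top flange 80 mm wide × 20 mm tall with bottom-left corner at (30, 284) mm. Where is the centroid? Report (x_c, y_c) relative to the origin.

bottom flange: A = 140 × 24 = 3360.00, centroid at (70.00, 12.00).
web: A = 12 × 260 = 3120.00, centroid at (70.00, 154.00).
top flange: A = 80 × 20 = 1600.00, centroid at (70.00, 294.00).
ΣA = 8080.00 mm², ΣAx_c = 565600.00 mm³, ΣAy_c = 991200.00 mm³.
x_c = 565600.00/8080.00 = 70.00 mm; y_c = 991200.00/8080.00 = 122.67 mm.

x_c = 70.00 mm, y_c = 122.67 mm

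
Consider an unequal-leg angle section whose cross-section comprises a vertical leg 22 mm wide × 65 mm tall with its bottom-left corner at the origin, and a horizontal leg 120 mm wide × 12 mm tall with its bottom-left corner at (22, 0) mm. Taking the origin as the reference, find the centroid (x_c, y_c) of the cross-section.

x_c = 46.62 mm, y_c = 19.20 mm

vertical leg: A = 22 × 65 = 1430.00, centroid at (11.00, 32.50).
horizontal leg: A = 120 × 12 = 1440.00, centroid at (82.00, 6.00).
ΣA = 2870.00 mm², ΣAx_c = 133810.00 mm³, ΣAy_c = 55115.00 mm³.
x_c = 133810.00/2870.00 = 46.62 mm; y_c = 55115.00/2870.00 = 19.20 mm.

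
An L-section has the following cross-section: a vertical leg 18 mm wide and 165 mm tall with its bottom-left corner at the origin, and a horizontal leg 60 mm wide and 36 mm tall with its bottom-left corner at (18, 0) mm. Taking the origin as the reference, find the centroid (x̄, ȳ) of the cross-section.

x̄ = 25.42 mm, ȳ = 55.34 mm

vertical leg: A = 18 × 165 = 2970.00, centroid at (9.00, 82.50).
horizontal leg: A = 60 × 36 = 2160.00, centroid at (48.00, 18.00).
ΣA = 5130.00 mm², ΣAx̄ = 130410.00 mm³, ΣAȳ = 283905.00 mm³.
x̄ = 130410.00/5130.00 = 25.42 mm; ȳ = 283905.00/5130.00 = 55.34 mm.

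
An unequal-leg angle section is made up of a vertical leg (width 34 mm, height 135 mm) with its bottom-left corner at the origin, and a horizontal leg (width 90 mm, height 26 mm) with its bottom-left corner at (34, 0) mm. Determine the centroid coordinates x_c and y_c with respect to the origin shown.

x_c = 37.94 mm, y_c = 49.10 mm

vertical leg: A = 34 × 135 = 4590.00, centroid at (17.00, 67.50).
horizontal leg: A = 90 × 26 = 2340.00, centroid at (79.00, 13.00).
ΣA = 6930.00 mm²
ΣAx_c = (4590.00)(17.00) + (2340.00)(79.00) = 262890.00 mm³
ΣAy_c = (4590.00)(67.50) + (2340.00)(13.00) = 340245.00 mm³
x_c = 262890.00 / 6930.00 = 37.94 mm
y_c = 340245.00 / 6930.00 = 49.10 mm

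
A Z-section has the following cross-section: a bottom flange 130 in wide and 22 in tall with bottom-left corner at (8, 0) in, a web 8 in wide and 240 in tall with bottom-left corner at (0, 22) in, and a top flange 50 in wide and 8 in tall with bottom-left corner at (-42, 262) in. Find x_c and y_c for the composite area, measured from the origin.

x_c = 40.47 in, y_c = 79.25 in

bottom flange: A = 130 × 22 = 2860.00, centroid at (73.00, 11.00).
web: A = 8 × 240 = 1920.00, centroid at (4.00, 142.00).
top flange: A = 50 × 8 = 400.00, centroid at (-17.00, 266.00).
ΣA = 5180.00 in², ΣAx_c = 209660.00 in³, ΣAy_c = 410500.00 in³.
x_c = 209660.00/5180.00 = 40.47 in; y_c = 410500.00/5180.00 = 79.25 in.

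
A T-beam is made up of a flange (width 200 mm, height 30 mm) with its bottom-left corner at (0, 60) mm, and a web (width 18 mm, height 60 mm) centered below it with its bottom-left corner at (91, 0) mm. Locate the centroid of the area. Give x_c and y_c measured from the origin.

x_c = 100.00 mm, y_c = 68.14 mm

web: A = 18 × 60 = 1080.00, centroid at (100.00, 30.00).
flange: A = 200 × 30 = 6000.00, centroid at (100.00, 75.00).
ΣA = 7080.00 mm², ΣAx_c = 708000.00 mm³, ΣAy_c = 482400.00 mm³.
x_c = 708000.00/7080.00 = 100.00 mm; y_c = 482400.00/7080.00 = 68.14 mm.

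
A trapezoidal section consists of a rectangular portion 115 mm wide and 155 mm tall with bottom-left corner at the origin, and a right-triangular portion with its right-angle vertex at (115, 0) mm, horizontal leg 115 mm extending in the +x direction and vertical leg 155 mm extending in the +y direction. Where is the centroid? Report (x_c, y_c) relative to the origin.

x_c = 89.44 mm, y_c = 68.89 mm

Part | A | x̄ᵢ | ȳᵢ | A·x̄ᵢ | A·ȳᵢ
rectangular portion | 17825.00 | 57.50 | 77.50 | 1024937.50 | 1381437.50
triangular portion | 8912.50 | 153.33 | 51.67 | 1366583.33 | 460479.17
Σ | 26737.50 |  |  | 2391520.83 | 1841916.67
x_c = 2391520.83 / 26737.50 = 89.44 mm
y_c = 1841916.67 / 26737.50 = 68.89 mm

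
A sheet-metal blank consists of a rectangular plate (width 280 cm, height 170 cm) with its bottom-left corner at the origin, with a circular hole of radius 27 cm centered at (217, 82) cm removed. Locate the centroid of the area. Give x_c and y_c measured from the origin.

x_c = 136.11 cm, y_c = 85.15 cm

Part | A | x̄ᵢ | ȳᵢ | A·x̄ᵢ | A·ȳᵢ
plate | 47600.00 | 140.00 | 85.00 | 6664000.00 | 4046000.00
hole | -2290.22 | 217.00 | 82.00 | -496977.97 | -187798.13
Σ | 45309.78 |  |  | 6167022.03 | 3858201.87
x_c = 6167022.03 / 45309.78 = 136.11 cm
y_c = 3858201.87 / 45309.78 = 85.15 cm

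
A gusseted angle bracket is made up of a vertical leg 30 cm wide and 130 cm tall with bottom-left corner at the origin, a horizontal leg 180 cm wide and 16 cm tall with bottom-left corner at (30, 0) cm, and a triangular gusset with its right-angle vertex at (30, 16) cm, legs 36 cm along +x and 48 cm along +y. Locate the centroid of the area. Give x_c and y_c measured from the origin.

x_c = 57.61 cm, y_c = 39.79 cm

Part | A | x̄ᵢ | ȳᵢ | A·x̄ᵢ | A·ȳᵢ
vertical leg | 3900.00 | 15.00 | 65.00 | 58500.00 | 253500.00
horizontal leg | 2880.00 | 120.00 | 8.00 | 345600.00 | 23040.00
gusset | 864.00 | 42.00 | 32.00 | 36288.00 | 27648.00
Σ | 7644.00 |  |  | 440388.00 | 304188.00
x_c = 440388.00 / 7644.00 = 57.61 cm
y_c = 304188.00 / 7644.00 = 39.79 cm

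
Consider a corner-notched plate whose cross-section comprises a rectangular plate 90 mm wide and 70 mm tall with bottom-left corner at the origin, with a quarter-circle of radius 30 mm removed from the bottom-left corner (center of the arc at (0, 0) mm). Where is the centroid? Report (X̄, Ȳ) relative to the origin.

plate: A = 90 × 70 = 6300.00, centroid at (45.00, 35.00).
removed quarter-circle: A = −¼π·30² = -706.86, centroid at (12.73, 12.73).
ΣA = 5593.14 mm², ΣAX̄ = 274500.00 mm³, ΣAȲ = 211500.00 mm³.
X̄ = 274500.00/5593.14 = 49.08 mm; Ȳ = 211500.00/5593.14 = 37.81 mm.

X̄ = 49.08 mm, Ȳ = 37.81 mm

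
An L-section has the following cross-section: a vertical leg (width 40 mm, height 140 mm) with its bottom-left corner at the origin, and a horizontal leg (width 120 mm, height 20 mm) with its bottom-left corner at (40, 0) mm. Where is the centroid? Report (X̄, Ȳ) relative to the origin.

X̄ = 44.00 mm, Ȳ = 52.00 mm

vertical leg: A = 40 × 140 = 5600.00, centroid at (20.00, 70.00).
horizontal leg: A = 120 × 20 = 2400.00, centroid at (100.00, 10.00).
ΣA = 8000.00 mm², ΣAX̄ = 352000.00 mm³, ΣAȲ = 416000.00 mm³.
X̄ = 352000.00/8000.00 = 44.00 mm; Ȳ = 416000.00/8000.00 = 52.00 mm.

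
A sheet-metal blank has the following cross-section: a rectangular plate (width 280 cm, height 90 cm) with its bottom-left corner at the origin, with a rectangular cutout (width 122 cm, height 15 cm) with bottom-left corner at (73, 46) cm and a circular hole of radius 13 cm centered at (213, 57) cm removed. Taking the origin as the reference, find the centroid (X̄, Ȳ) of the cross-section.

X̄ = 138.78 cm, Ȳ = 44.04 cm

plate: A = 280 × 90 = 25200.00, centroid at (140.00, 45.00).
hole 1: A = −(122 × 15) = -1830.00, centroid at (134.00, 53.50).
hole 2: A = −π·13² = -530.93, centroid at (213.00, 57.00).
ΣA = 22839.07 cm², ΣAX̄ = 3169692.09 cm³, ΣAȲ = 1005832.04 cm³.
X̄ = 3169692.09/22839.07 = 138.78 cm; Ȳ = 1005832.04/22839.07 = 44.04 cm.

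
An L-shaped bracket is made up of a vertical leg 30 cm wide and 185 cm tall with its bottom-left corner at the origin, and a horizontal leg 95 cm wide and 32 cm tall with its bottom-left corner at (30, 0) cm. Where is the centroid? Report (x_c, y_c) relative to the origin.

x_c = 37.12 cm, y_c = 65.43 cm

vertical leg: A = 30 × 185 = 5550.00, centroid at (15.00, 92.50).
horizontal leg: A = 95 × 32 = 3040.00, centroid at (77.50, 16.00).
ΣA = 8590.00 cm², ΣAx_c = 318850.00 cm³, ΣAy_c = 562015.00 cm³.
x_c = 318850.00/8590.00 = 37.12 cm; y_c = 562015.00/8590.00 = 65.43 cm.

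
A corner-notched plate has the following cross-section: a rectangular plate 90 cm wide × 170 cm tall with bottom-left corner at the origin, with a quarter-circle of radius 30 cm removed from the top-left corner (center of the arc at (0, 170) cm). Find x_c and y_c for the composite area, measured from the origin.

x_c = 46.56 cm, y_c = 81.50 cm

plate: A = 90 × 170 = 15300.00, centroid at (45.00, 85.00).
removed quarter-circle: A = −¼π·30² = -706.86, centroid at (12.73, 157.27).
ΣA = 14593.14 cm², ΣAx_c = 679500.00 cm³, ΣAy_c = 1189334.08 cm³.
x_c = 679500.00/14593.14 = 46.56 cm; y_c = 1189334.08/14593.14 = 81.50 cm.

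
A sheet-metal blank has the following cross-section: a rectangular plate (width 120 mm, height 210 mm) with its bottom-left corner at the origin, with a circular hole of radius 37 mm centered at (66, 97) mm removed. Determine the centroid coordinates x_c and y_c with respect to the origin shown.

x_c = 58.77 mm, y_c = 106.65 mm

plate: A = 120 × 210 = 25200.00, centroid at (60.00, 105.00).
hole: A = −π·37² = -4300.84, centroid at (66.00, 97.00).
ΣA = 20899.16 mm²
ΣAx_c = (25200.00)(60.00) + (-4300.84)(66.00) = 1228144.54 mm³
ΣAy_c = (25200.00)(105.00) + (-4300.84)(97.00) = 2228818.49 mm³
x_c = 1228144.54 / 20899.16 = 58.77 mm
y_c = 2228818.49 / 20899.16 = 106.65 mm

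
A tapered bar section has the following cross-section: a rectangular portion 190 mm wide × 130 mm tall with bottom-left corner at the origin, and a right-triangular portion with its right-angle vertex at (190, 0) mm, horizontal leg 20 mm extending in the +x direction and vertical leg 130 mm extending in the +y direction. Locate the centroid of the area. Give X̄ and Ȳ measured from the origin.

X̄ = 100.08 mm, Ȳ = 63.92 mm

rectangular portion: A = 190 × 130 = 24700.00, centroid at (95.00, 65.00).
triangular portion: A = ½·20·130 = 1300.00, centroid at (196.67, 43.33).
ΣA = 26000.00 mm², ΣAX̄ = 2602166.67 mm³, ΣAȲ = 1661833.33 mm³.
X̄ = 2602166.67/26000.00 = 100.08 mm; Ȳ = 1661833.33/26000.00 = 63.92 mm.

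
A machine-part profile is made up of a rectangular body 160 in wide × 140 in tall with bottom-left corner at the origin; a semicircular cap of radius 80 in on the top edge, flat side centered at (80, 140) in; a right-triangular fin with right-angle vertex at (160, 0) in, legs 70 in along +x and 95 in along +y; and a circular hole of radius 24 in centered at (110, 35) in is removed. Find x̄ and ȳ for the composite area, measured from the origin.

x̄ = 88.52 in, ȳ = 98.88 in

rectangular body: A = 160 × 140 = 22400.00, centroid at (80.00, 70.00).
semicircular top: A = ½π·80² = 10053.10, centroid at (80.00, 173.95).
triangular fin: A = ½·70·95 = 3325.00, centroid at (183.33, 31.67).
hole: A = −π·24² = -1809.56, centroid at (110.00, 35.00).
ΣA = 33968.54 in²
ΣAx̄ = (22400.00)(80.00) + (10053.10)(80.00) + (3325.00)(183.33) + (-1809.56)(110.00) = 3006779.74 in³
ΣAȳ = (22400.00)(70.00) + (10053.10)(173.95) + (3325.00)(31.67) + (-1809.56)(35.00) = 3358724.00 in³
x̄ = 3006779.74 / 33968.54 = 88.52 in
ȳ = 3358724.00 / 33968.54 = 98.88 in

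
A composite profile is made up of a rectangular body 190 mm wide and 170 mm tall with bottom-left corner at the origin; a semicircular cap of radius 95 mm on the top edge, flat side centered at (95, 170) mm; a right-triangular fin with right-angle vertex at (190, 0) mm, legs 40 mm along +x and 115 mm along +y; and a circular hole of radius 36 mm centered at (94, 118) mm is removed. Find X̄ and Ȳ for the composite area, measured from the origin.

Part | A | x̄ᵢ | ȳᵢ | A·x̄ᵢ | A·ȳᵢ
rectangular body | 32300.00 | 95.00 | 85.00 | 3068500.00 | 2745500.00
semicircular top | 14176.44 | 95.00 | 210.32 | 1346761.50 | 2981577.60
triangular fin | 2300.00 | 203.33 | 38.33 | 467666.67 | 88166.67
hole | -4071.50 | 94.00 | 118.00 | -382721.38 | -480437.48
Σ | 44704.93 |  |  | 4500206.78 | 5334806.78
X̄ = 4500206.78 / 44704.93 = 100.66 mm
Ȳ = 5334806.78 / 44704.93 = 119.33 mm

X̄ = 100.66 mm, Ȳ = 119.33 mm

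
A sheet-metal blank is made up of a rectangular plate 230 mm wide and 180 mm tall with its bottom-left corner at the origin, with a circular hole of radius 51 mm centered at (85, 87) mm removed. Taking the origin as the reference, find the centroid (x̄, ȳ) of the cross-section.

Part | A | x̄ᵢ | ȳᵢ | A·x̄ᵢ | A·ȳᵢ
plate | 41400.00 | 115.00 | 90.00 | 4761000.00 | 3726000.00
hole | -8171.28 | 85.00 | 87.00 | -694559.01 | -710901.58
Σ | 33228.72 |  |  | 4066440.99 | 3015098.42
x̄ = 4066440.99 / 33228.72 = 122.38 mm
ȳ = 3015098.42 / 33228.72 = 90.74 mm

x̄ = 122.38 mm, ȳ = 90.74 mm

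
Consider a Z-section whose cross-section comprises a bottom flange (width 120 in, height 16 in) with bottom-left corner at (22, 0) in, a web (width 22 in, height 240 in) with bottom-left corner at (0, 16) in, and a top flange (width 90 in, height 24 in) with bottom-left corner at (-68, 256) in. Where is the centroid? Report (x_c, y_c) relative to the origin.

x_c = 17.72 in, y_c = 140.21 in

Part | A | x̄ᵢ | ȳᵢ | A·x̄ᵢ | A·ȳᵢ
bottom flange | 1920.00 | 82.00 | 8.00 | 157440.00 | 15360.00
web | 5280.00 | 11.00 | 136.00 | 58080.00 | 718080.00
top flange | 2160.00 | -23.00 | 268.00 | -49680.00 | 578880.00
Σ | 9360.00 |  |  | 165840.00 | 1312320.00
x_c = 165840.00 / 9360.00 = 17.72 in
y_c = 1312320.00 / 9360.00 = 140.21 in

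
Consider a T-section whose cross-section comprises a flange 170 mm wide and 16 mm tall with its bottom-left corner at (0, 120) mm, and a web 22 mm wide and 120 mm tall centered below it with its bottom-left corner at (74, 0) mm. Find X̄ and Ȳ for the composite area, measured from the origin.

web: A = 22 × 120 = 2640.00, centroid at (85.00, 60.00).
flange: A = 170 × 16 = 2720.00, centroid at (85.00, 128.00).
ΣA = 5360.00 mm²
ΣAX̄ = (2640.00)(85.00) + (2720.00)(85.00) = 455600.00 mm³
ΣAȲ = (2640.00)(60.00) + (2720.00)(128.00) = 506560.00 mm³
X̄ = 455600.00 / 5360.00 = 85.00 mm
Ȳ = 506560.00 / 5360.00 = 94.51 mm

X̄ = 85.00 mm, Ȳ = 94.51 mm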